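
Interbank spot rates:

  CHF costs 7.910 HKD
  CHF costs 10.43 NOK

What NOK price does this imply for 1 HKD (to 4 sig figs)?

HKD/NOK = 1.319

1 HKD ÷ 7.910 = 0.126422 CHF
0.126422 CHF × 10.43 = 1.31858 NOK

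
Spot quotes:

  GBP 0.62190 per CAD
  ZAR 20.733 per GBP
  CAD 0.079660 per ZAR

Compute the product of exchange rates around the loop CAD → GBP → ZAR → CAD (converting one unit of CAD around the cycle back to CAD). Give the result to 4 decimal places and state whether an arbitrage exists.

1.0271 (arbitrage exists)

Around CAD → GBP → ZAR → CAD: 1 × 0.62190 × 20.733 × 0.079660 = 1.027124
Product > 1; profitable direction is CAD → GBP → ZAR → CAD.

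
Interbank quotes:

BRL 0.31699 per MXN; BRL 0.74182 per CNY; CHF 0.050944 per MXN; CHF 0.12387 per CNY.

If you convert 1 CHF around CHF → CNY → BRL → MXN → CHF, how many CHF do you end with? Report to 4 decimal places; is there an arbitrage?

0.9625 (arbitrage exists)

Around CHF → CNY → BRL → MXN → CHF: 1 ÷ 0.12387 × 0.74182 ÷ 0.31699 × 0.050944 = 0.962454
Product < 1; profitable direction is CHF → MXN → BRL → CNY → CHF.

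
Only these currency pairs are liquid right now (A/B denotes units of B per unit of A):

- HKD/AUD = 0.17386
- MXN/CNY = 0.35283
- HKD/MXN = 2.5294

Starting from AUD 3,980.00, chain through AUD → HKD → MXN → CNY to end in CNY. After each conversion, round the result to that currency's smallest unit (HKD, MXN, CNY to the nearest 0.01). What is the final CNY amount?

CNY 20,429.90

AUD 3,980.00 ÷ 0.17386 = HKD 22,891.98
HKD 22,891.98 × 2.5294 = MXN 57,902.97
MXN 57,902.97 × 0.35283 = CNY 20,429.90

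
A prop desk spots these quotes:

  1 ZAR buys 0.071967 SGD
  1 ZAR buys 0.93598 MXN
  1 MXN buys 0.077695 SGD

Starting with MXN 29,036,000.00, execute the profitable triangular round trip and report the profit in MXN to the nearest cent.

Profitable loop is MXN → SGD → ZAR → MXN:
MXN 29,036,000.00 × 0.077695 = SGD 2,255,952.02
SGD 2,255,952.02 ÷ 0.071967 = ZAR 31,347,034.34
ZAR 31,347,034.34 × 0.93598 = MXN 29,340,197.20
Profit = MXN 29,340,197.20 − MXN 29,036,000.00

Profit: MXN 304,197.20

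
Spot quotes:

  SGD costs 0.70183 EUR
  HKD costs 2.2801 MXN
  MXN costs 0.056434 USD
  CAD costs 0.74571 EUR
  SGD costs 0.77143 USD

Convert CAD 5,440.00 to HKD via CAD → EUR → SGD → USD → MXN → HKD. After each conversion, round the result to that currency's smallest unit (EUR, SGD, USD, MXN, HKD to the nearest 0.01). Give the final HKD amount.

CAD 5,440.00 × 0.74571 = EUR 4,056.66
EUR 4,056.66 ÷ 0.70183 = SGD 5,780.12
SGD 5,780.12 × 0.77143 = USD 4,458.96
USD 4,458.96 ÷ 0.056434 = MXN 79,011.94
MXN 79,011.94 ÷ 2.2801 = HKD 34,652.84

HKD 34,652.84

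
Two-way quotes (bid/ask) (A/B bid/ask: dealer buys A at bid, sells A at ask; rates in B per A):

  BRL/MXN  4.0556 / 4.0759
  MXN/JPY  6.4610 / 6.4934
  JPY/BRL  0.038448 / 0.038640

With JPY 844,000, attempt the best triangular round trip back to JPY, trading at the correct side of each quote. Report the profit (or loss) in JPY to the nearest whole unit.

Best loop JPY → BRL → MXN → JPY:
JPY 844,000 × 0.038448 (sell JPY at bid) = BRL 32,450.11
BRL 32,450.11 × 4.0556 (sell BRL at bid) = MXN 131,604.67
MXN 131,604.67 × 6.4610 (sell MXN at bid) = JPY 850,298

Net profit: JPY 6,298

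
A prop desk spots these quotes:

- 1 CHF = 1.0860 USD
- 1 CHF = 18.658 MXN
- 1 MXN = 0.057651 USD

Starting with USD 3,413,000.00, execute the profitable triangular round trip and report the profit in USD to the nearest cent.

Profitable loop is USD → MXN → CHF → USD:
USD 3,413,000.00 ÷ 0.057651 = MXN 59,201,054.62
MXN 59,201,054.62 ÷ 18.658 = CHF 3,172,958.23
CHF 3,172,958.23 × 1.0860 = USD 3,445,832.64
Profit = USD 3,445,832.64 − USD 3,413,000.00

Profit: USD 32,832.64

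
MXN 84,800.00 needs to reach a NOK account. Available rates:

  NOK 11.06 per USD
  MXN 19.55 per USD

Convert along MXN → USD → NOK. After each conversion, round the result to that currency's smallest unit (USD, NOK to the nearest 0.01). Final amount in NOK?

MXN 84,800.00 ÷ 19.55 = USD 4,337.60
USD 4,337.60 × 11.06 = NOK 47,973.86

NOK 47,973.86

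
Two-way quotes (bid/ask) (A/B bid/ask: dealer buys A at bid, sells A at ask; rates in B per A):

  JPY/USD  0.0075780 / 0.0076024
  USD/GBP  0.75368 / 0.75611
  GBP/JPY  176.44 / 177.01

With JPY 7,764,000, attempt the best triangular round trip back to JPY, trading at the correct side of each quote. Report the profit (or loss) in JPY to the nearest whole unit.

Best loop JPY → USD → GBP → JPY:
JPY 7,764,000 × 0.0075780 (sell JPY at bid) = USD 58,835.59
USD 58,835.59 × 0.75368 (sell USD at bid) = GBP 44,343.21
GBP 44,343.21 × 176.44 (sell GBP at bid) = JPY 7,823,916

Net profit: JPY 59,916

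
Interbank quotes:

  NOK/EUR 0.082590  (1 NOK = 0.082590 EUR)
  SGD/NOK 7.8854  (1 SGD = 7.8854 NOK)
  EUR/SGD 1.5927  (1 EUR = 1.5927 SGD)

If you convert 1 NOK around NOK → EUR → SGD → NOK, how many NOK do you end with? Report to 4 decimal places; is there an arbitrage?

1.0373 (arbitrage exists)

Around NOK → EUR → SGD → NOK: 1 × 0.082590 × 1.5927 × 7.8854 = 1.037254
Product > 1; profitable direction is NOK → EUR → SGD → NOK.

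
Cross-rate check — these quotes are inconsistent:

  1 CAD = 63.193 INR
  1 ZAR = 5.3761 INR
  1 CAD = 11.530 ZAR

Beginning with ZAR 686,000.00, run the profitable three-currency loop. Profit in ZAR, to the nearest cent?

Profit: ZAR 13,353.00

Profitable loop is ZAR → CAD → INR → ZAR:
ZAR 686,000.00 ÷ 11.530 = CAD 59,496.96
CAD 59,496.96 × 63.193 = INR 3,759,791.67
INR 3,759,791.67 ÷ 5.3761 = ZAR 699,353.00
Profit = ZAR 699,353.00 − ZAR 686,000.00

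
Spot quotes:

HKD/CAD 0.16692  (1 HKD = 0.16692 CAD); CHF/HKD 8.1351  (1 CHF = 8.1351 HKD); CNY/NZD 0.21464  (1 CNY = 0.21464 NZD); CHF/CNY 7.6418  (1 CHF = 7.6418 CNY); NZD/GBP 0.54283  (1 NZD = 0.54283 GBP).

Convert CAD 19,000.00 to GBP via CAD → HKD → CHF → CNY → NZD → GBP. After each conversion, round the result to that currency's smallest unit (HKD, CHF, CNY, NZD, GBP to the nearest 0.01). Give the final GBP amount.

GBP 12,458.12

CAD 19,000.00 ÷ 0.16692 = HKD 113,826.98
HKD 113,826.98 ÷ 8.1351 = CHF 13,992.08
CHF 13,992.08 × 7.6418 = CNY 106,924.68
CNY 106,924.68 × 0.21464 = NZD 22,950.31
NZD 22,950.31 × 0.54283 = GBP 12,458.12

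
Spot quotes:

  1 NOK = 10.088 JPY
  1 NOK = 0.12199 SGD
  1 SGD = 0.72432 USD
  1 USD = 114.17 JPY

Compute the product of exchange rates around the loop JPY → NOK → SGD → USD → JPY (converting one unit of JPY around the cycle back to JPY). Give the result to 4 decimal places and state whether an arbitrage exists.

Around JPY → NOK → SGD → USD → JPY: 1 ÷ 10.088 × 0.12199 × 0.72432 × 114.17 = 1.000004
Product ≈ 1 (deviation 0.000%, within rounding noise).

1.0000 (no arbitrage)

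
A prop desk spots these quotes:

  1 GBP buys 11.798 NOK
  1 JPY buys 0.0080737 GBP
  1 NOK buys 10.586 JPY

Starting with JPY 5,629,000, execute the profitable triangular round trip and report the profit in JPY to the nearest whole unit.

Profitable loop is JPY → GBP → NOK → JPY:
JPY 5,629,000 × 0.0080737 = GBP 45,446.86
GBP 45,446.86 × 11.798 = NOK 536,182.02
NOK 536,182.02 × 10.586 = JPY 5,676,023
Profit = JPY 5,676,023 − JPY 5,629,000

Profit: JPY 47,023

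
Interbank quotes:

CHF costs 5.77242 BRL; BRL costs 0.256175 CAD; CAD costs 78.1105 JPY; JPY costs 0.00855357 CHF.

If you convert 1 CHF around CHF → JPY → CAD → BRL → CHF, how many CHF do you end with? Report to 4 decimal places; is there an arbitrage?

Around CHF → JPY → CAD → BRL → CHF: 1 ÷ 0.00855357 ÷ 78.1105 ÷ 0.256175 ÷ 5.77242 = 1.012158
Product > 1; profitable direction is CHF → JPY → CAD → BRL → CHF.

1.0122 (arbitrage exists)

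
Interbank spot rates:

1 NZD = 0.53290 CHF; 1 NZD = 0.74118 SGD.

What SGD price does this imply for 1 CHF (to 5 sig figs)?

CHF/SGD = 1.3908

1 CHF ÷ 0.53290 = 1.87652 NZD
1.87652 NZD × 0.74118 = 1.39084 SGD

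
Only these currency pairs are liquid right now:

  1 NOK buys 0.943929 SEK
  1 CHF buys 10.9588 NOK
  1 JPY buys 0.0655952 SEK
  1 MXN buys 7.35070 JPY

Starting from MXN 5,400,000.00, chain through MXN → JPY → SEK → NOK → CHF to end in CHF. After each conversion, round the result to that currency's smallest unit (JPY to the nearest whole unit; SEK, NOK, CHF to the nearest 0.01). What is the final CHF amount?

CHF 251,705.20

MXN 5,400,000.00 × 7.35070 = JPY 39,693,780
JPY 39,693,780 × 0.0655952 = SEK 2,603,721.44
SEK 2,603,721.44 ÷ 0.943929 = NOK 2,758,386.95
NOK 2,758,386.95 ÷ 10.9588 = CHF 251,705.20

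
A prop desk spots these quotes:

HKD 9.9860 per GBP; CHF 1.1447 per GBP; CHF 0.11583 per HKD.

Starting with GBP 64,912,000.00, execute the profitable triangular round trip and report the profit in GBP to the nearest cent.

Profitable loop is GBP → HKD → CHF → GBP:
GBP 64,912,000.00 × 9.9860 = HKD 648,211,232.00
HKD 648,211,232.00 × 0.11583 = CHF 75,082,307.00
CHF 75,082,307.00 ÷ 1.1447 = GBP 65,591,252.73
Profit = GBP 65,591,252.73 − GBP 64,912,000.00

Profit: GBP 679,252.73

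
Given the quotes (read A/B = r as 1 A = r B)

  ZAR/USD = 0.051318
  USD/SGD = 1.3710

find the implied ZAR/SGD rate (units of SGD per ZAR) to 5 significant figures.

1 ZAR × 0.051318 = 0.051318 USD
0.051318 USD × 1.3710 = 0.070357 SGD

ZAR/SGD = 0.070357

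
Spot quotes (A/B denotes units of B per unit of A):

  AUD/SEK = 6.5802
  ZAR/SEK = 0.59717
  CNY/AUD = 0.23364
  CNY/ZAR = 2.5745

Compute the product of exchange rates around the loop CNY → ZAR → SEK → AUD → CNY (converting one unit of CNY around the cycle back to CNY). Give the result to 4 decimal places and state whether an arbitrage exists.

1.0000 (no arbitrage)

Around CNY → ZAR → SEK → AUD → CNY: 1 × 2.5745 × 0.59717 ÷ 6.5802 ÷ 0.23364 = 1.000011
Product ≈ 1 (deviation 0.001%, within rounding noise).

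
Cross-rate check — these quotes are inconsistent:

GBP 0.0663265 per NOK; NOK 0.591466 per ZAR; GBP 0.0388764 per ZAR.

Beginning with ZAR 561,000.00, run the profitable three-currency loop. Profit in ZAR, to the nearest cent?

Profit: ZAR 5,100.69

Profitable loop is ZAR → NOK → GBP → ZAR:
ZAR 561,000.00 × 0.591466 = NOK 331,812.43
NOK 331,812.43 × 0.0663265 = GBP 22,007.96
GBP 22,007.96 ÷ 0.0388764 = ZAR 566,100.69
Profit = ZAR 566,100.69 − ZAR 561,000.00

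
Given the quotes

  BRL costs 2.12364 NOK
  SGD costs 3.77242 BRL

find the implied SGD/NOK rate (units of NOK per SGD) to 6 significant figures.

1 SGD × 3.77242 = 3.77242 BRL
3.77242 BRL × 2.12364 = 8.01126 NOK

SGD/NOK = 8.01126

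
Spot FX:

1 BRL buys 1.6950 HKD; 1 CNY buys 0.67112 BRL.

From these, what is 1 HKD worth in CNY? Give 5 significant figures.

HKD/CNY = 0.87908

1 HKD ÷ 1.6950 = 0.589971 BRL
0.589971 BRL ÷ 0.67112 = 0.879083 CNY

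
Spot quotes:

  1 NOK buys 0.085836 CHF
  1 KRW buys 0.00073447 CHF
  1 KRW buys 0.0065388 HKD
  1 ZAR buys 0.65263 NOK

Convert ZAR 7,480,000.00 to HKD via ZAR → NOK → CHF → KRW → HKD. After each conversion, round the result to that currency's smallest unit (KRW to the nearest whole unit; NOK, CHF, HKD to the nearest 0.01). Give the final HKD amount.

HKD 3,730,457.47

ZAR 7,480,000.00 × 0.65263 = NOK 4,881,672.40
NOK 4,881,672.40 × 0.085836 = CHF 419,023.23
CHF 419,023.23 ÷ 0.00073447 = KRW 570,511,022
KRW 570,511,022 × 0.0065388 = HKD 3,730,457.47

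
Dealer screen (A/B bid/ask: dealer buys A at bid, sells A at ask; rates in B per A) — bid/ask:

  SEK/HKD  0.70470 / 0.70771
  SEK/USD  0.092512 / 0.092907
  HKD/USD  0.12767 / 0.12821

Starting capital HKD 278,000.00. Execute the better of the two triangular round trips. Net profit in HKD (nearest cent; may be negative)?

Best loop HKD → SEK → USD → HKD:
HKD 278,000.00 ÷ 0.70771 (buy SEK at ask) = SEK 392,816.27
SEK 392,816.27 × 0.092512 (sell SEK at bid) = USD 36,340.22
USD 36,340.22 ÷ 0.12821 (buy HKD at ask) = HKD 283,442.93

Net profit: HKD 5,442.93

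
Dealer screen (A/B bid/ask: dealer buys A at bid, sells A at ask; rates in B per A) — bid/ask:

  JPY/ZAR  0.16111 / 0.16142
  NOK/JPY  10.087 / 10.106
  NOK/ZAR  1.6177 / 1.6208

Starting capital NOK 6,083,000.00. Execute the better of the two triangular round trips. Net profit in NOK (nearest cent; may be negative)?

Net profit: NOK 16,200.45

Best loop NOK → JPY → ZAR → NOK:
NOK 6,083,000.00 × 10.087 (sell NOK at bid) = JPY 61,359,221
JPY 61,359,221 × 0.16111 (sell JPY at bid) = ZAR 9,885,584.10
ZAR 9,885,584.10 ÷ 1.6208 (buy NOK at ask) = NOK 6,099,200.45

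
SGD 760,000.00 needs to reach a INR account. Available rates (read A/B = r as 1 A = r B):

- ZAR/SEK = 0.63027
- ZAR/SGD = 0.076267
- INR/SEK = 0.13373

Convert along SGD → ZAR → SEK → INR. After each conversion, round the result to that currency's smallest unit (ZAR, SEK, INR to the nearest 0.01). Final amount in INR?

INR 46,965,042.55

SGD 760,000.00 ÷ 0.076267 = ZAR 9,964,991.41
ZAR 9,964,991.41 × 0.63027 = SEK 6,280,635.14
SEK 6,280,635.14 ÷ 0.13373 = INR 46,965,042.55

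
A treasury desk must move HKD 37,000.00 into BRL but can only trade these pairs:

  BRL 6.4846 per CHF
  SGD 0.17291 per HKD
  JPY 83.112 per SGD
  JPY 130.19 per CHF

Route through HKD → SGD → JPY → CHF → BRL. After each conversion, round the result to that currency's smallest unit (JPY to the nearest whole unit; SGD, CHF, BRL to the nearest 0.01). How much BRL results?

BRL 26,484.47

HKD 37,000.00 × 0.17291 = SGD 6,397.67
SGD 6,397.67 × 83.112 = JPY 531,723
JPY 531,723 ÷ 130.19 = CHF 4,084.21
CHF 4,084.21 × 6.4846 = BRL 26,484.47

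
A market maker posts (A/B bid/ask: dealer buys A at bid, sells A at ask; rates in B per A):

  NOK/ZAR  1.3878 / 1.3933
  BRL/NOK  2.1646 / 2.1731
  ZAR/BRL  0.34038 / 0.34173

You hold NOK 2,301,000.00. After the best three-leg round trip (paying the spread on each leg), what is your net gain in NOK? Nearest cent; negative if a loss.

Best loop NOK → ZAR → BRL → NOK:
NOK 2,301,000.00 × 1.3878 (sell NOK at bid) = ZAR 3,193,327.80
ZAR 3,193,327.80 × 0.34038 (sell ZAR at bid) = BRL 1,086,944.92
BRL 1,086,944.92 × 2.1646 (sell BRL at bid) = NOK 2,352,800.97

Net profit: NOK 51,800.97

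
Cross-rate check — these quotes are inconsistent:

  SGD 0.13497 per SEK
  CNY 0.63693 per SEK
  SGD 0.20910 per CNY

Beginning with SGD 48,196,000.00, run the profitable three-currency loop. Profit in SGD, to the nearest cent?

Profitable loop is SGD → CNY → SEK → SGD:
SGD 48,196,000.00 ÷ 0.20910 = CNY 230,492,587.28
CNY 230,492,587.28 ÷ 0.63693 = SEK 361,880,563.45
SEK 361,880,563.45 × 0.13497 = SGD 48,843,019.65
Profit = SGD 48,843,019.65 − SGD 48,196,000.00

Profit: SGD 647,019.65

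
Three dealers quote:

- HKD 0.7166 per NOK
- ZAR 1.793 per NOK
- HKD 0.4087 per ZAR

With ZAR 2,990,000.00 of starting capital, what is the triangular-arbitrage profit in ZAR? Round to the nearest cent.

Profit: ZAR 67,590.44

Profitable loop is ZAR → HKD → NOK → ZAR:
ZAR 2,990,000.00 × 0.4087 = HKD 1,222,013.00
HKD 1,222,013.00 ÷ 0.7166 = NOK 1,705,293.05
NOK 1,705,293.05 × 1.793 = ZAR 3,057,590.44
Profit = ZAR 3,057,590.44 − ZAR 2,990,000.00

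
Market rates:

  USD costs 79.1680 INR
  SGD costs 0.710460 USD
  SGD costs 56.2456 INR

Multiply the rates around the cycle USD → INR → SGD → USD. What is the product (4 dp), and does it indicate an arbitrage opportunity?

1.0000 (no arbitrage)

Around USD → INR → SGD → USD: 1 × 79.1680 ÷ 56.2456 × 0.710460 = 1.000002
Product ≈ 1 (deviation 0.000%, within rounding noise).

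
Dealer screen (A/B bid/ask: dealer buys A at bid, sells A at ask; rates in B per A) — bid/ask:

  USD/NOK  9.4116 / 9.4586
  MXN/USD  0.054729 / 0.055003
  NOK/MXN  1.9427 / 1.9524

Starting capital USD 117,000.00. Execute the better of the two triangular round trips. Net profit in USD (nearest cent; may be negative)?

Net profit: USD 77.27

Best loop USD → NOK → MXN → USD:
USD 117,000.00 × 9.4116 (sell USD at bid) = NOK 1,101,157.20
NOK 1,101,157.20 × 1.9427 (sell NOK at bid) = MXN 2,139,218.09
MXN 2,139,218.09 × 0.054729 (sell MXN at bid) = USD 117,077.27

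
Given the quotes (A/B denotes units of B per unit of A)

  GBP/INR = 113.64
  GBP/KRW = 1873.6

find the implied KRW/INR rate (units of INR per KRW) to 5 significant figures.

KRW/INR = 0.060653

1 KRW ÷ 1873.6 = 0.000533732 GBP
0.000533732 GBP × 113.64 = 0.0606533 INR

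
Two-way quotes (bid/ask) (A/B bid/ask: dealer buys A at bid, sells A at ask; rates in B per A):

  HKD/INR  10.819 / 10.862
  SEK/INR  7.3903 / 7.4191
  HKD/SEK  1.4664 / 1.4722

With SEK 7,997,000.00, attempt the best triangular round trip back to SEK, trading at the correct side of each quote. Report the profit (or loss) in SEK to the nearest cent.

Net result: SEK -18,305.84 (no profitable arbitrage after spreads)

Best loop SEK → INR → HKD → SEK:
SEK 7,997,000.00 × 7.3903 (sell SEK at bid) = INR 59,100,229.10
INR 59,100,229.10 ÷ 10.862 (buy HKD at ask) = HKD 5,441,008.02
HKD 5,441,008.02 × 1.4664 (sell HKD at bid) = SEK 7,978,694.16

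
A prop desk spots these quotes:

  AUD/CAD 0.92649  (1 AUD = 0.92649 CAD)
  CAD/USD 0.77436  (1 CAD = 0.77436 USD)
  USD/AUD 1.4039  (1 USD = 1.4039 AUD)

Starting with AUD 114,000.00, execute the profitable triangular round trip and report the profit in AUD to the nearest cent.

Profit: AUD 821.89

Profitable loop is AUD → CAD → USD → AUD:
AUD 114,000.00 × 0.92649 = CAD 105,619.86
CAD 105,619.86 × 0.77436 = USD 81,787.79
USD 81,787.79 × 1.4039 = AUD 114,821.89
Profit = AUD 114,821.89 − AUD 114,000.00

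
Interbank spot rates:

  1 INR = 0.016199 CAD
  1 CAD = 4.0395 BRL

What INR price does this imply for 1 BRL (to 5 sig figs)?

1 BRL ÷ 4.0395 = 0.247555 CAD
0.247555 CAD ÷ 0.016199 = 15.2821 INR

BRL/INR = 15.282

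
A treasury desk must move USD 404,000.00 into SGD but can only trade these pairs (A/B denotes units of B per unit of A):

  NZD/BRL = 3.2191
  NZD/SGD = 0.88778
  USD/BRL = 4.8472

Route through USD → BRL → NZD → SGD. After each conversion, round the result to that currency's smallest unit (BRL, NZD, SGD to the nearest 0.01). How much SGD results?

SGD 540,061.47

USD 404,000.00 × 4.8472 = BRL 1,958,268.80
BRL 1,958,268.80 ÷ 3.2191 = NZD 608,328.04
NZD 608,328.04 × 0.88778 = SGD 540,061.47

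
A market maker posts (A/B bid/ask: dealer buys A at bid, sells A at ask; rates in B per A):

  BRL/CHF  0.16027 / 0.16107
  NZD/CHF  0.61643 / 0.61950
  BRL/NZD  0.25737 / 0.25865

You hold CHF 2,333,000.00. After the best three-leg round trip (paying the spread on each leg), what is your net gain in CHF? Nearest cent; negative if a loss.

Best loop CHF → NZD → BRL → CHF:
CHF 2,333,000.00 ÷ 0.61950 (buy NZD at ask) = NZD 3,765,940.27
NZD 3,765,940.27 ÷ 0.25865 (buy BRL at ask) = BRL 14,559,985.60
BRL 14,559,985.60 × 0.16027 (sell BRL at bid) = CHF 2,333,528.89

Net profit: CHF 528.89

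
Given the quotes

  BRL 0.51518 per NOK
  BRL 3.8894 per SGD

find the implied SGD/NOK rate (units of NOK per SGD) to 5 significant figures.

SGD/NOK = 7.5496

1 SGD × 3.8894 = 3.8894 BRL
3.8894 BRL ÷ 0.51518 = 7.54959 NOK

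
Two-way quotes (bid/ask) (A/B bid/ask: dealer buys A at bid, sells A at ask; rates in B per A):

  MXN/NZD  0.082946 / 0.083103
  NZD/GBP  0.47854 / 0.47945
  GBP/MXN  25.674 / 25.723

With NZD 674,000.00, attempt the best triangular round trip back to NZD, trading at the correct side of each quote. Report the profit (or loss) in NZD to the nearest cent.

Net profit: NZD 12,858.26

Best loop NZD → GBP → MXN → NZD:
NZD 674,000.00 × 0.47854 (sell NZD at bid) = GBP 322,535.96
GBP 322,535.96 × 25.674 (sell GBP at bid) = MXN 8,280,788.24
MXN 8,280,788.24 × 0.082946 (sell MXN at bid) = NZD 686,858.26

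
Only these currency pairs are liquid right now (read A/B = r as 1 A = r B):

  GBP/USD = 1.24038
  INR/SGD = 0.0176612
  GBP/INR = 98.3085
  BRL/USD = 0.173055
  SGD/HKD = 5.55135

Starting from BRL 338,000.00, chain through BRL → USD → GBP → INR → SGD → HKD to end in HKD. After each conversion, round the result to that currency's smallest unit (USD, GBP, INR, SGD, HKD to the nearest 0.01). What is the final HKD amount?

HKD 454,523.11

BRL 338,000.00 × 0.173055 = USD 58,492.59
USD 58,492.59 ÷ 1.24038 = GBP 47,156.99
GBP 47,156.99 × 98.3085 = INR 4,635,932.95
INR 4,635,932.95 × 0.0176612 = SGD 81,876.14
SGD 81,876.14 × 5.55135 = HKD 454,523.11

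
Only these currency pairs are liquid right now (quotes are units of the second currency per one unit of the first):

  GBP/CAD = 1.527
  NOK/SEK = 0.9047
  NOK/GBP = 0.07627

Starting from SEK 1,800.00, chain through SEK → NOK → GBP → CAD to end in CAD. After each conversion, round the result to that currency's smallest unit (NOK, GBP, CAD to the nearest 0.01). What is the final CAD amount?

CAD 231.72

SEK 1,800.00 ÷ 0.9047 = NOK 1,989.61
NOK 1,989.61 × 0.07627 = GBP 151.75
GBP 151.75 × 1.527 = CAD 231.72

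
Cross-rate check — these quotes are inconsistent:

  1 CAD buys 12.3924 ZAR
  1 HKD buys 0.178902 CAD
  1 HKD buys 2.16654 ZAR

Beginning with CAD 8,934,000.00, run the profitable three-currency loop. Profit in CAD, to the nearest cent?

Profit: CAD 208,181.84

Profitable loop is CAD → ZAR → HKD → CAD:
CAD 8,934,000.00 × 12.3924 = ZAR 110,713,701.60
ZAR 110,713,701.60 ÷ 2.16654 = HKD 51,101,618.99
HKD 51,101,618.99 × 0.178902 = CAD 9,142,181.84
Profit = CAD 9,142,181.84 − CAD 8,934,000.00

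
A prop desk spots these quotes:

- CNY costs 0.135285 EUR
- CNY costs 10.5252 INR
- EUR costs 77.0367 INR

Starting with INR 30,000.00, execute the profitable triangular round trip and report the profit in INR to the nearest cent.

Profit: INR 297.33

Profitable loop is INR → EUR → CNY → INR:
INR 30,000.00 ÷ 77.0367 = EUR 389.42
EUR 389.42 ÷ 0.135285 = CNY 2,878.55
CNY 2,878.55 × 10.5252 = INR 30,297.33
Profit = INR 30,297.33 − INR 30,000.00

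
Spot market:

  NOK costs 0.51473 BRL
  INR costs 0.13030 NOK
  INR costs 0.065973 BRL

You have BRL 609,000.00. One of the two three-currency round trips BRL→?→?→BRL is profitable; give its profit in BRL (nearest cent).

Profitable loop is BRL → INR → NOK → BRL:
BRL 609,000.00 ÷ 0.065973 = INR 9,231,049.07
INR 9,231,049.07 × 0.13030 = NOK 1,202,805.69
NOK 1,202,805.69 × 0.51473 = BRL 619,120.17
Profit = BRL 619,120.17 − BRL 609,000.00

Profit: BRL 10,120.17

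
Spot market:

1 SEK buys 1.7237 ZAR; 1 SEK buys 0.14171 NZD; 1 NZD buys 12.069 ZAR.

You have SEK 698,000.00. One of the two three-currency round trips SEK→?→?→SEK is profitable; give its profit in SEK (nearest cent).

Profitable loop is SEK → ZAR → NZD → SEK:
SEK 698,000.00 × 1.7237 = ZAR 1,203,142.60
ZAR 1,203,142.60 ÷ 12.069 = NZD 99,688.67
NZD 99,688.67 ÷ 0.14171 = SEK 703,469.57
Profit = SEK 703,469.57 − SEK 698,000.00

Profit: SEK 5,469.57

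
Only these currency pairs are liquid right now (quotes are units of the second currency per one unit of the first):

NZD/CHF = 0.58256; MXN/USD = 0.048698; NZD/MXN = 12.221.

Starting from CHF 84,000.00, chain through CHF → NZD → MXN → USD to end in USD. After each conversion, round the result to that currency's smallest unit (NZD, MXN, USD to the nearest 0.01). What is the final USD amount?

USD 85,813.68

CHF 84,000.00 ÷ 0.58256 = NZD 144,191.16
NZD 144,191.16 × 12.221 = MXN 1,762,160.17
MXN 1,762,160.17 × 0.048698 = USD 85,813.68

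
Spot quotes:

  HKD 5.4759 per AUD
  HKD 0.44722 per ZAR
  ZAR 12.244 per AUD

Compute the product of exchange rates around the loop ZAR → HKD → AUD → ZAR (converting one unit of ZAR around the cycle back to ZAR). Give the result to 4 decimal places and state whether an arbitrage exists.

Around ZAR → HKD → AUD → ZAR: 1 × 0.44722 ÷ 5.4759 × 12.244 = 0.999975
Product ≈ 1 (deviation 0.003%, within rounding noise).

1.0000 (no arbitrage)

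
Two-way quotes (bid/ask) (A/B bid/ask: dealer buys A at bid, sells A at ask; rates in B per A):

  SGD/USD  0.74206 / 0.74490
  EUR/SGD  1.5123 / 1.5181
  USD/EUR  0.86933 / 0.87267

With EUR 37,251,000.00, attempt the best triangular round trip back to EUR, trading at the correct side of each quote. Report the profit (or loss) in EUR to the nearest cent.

Best loop EUR → USD → SGD → EUR:
EUR 37,251,000.00 ÷ 0.87267 (buy USD at ask) = USD 42,686,238.78
USD 42,686,238.78 ÷ 0.74490 (buy SGD at ask) = SGD 57,304,656.71
SGD 57,304,656.71 ÷ 1.5181 (buy EUR at ask) = EUR 37,747,616.57

Net profit: EUR 496,616.57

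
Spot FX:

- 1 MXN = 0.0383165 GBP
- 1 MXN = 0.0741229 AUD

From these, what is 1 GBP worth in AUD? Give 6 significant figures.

GBP/AUD = 1.93449

1 GBP ÷ 0.0383165 = 26.0984 MXN
26.0984 MXN × 0.0741229 = 1.93449 AUD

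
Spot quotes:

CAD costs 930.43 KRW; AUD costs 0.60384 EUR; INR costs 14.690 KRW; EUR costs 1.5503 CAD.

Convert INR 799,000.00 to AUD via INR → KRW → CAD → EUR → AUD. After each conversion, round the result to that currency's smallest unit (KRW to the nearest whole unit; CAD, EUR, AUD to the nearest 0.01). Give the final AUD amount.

INR 799,000.00 × 14.690 = KRW 11,737,310
KRW 11,737,310 ÷ 930.43 = CAD 12,614.93
CAD 12,614.93 ÷ 1.5503 = EUR 8,137.09
EUR 8,137.09 ÷ 0.60384 = AUD 13,475.57

AUD 13,475.57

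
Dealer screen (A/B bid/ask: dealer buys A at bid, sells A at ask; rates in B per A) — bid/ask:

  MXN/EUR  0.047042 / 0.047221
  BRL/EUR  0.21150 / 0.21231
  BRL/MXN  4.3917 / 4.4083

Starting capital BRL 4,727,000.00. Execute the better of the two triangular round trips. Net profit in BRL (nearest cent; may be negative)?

Net profit: BRL 75,746.37

Best loop BRL → EUR → MXN → BRL:
BRL 4,727,000.00 × 0.21150 (sell BRL at bid) = EUR 999,760.50
EUR 999,760.50 ÷ 0.047221 (buy MXN at ask) = MXN 21,171,946.80
MXN 21,171,946.80 ÷ 4.4083 (buy BRL at ask) = BRL 4,802,746.37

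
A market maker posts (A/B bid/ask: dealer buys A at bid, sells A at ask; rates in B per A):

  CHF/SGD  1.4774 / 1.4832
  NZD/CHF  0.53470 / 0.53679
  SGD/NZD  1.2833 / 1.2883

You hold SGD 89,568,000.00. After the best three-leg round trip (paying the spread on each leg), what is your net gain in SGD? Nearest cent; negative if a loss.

Best loop SGD → NZD → CHF → SGD:
SGD 89,568,000.00 × 1.2833 (sell SGD at bid) = NZD 114,942,614.40
NZD 114,942,614.40 × 0.53470 (sell NZD at bid) = CHF 61,459,815.92
CHF 61,459,815.92 × 1.4774 (sell CHF at bid) = SGD 90,800,732.04

Net profit: SGD 1,232,732.04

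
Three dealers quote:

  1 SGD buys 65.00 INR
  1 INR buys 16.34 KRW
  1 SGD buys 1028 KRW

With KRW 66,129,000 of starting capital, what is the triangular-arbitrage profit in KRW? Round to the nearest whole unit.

Profitable loop is KRW → SGD → INR → KRW:
KRW 66,129,000 ÷ 1028 = SGD 64,327.82
SGD 64,327.82 × 65.00 = INR 4,181,308.37
INR 4,181,308.37 × 16.34 = KRW 68,322,579
Profit = KRW 68,322,579 − KRW 66,129,000

Profit: KRW 2,193,579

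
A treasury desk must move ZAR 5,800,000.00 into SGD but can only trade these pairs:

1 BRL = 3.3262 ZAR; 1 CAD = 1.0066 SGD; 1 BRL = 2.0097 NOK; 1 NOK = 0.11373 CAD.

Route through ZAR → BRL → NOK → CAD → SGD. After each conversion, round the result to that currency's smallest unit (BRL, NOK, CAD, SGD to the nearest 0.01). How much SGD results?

ZAR 5,800,000.00 ÷ 3.3262 = BRL 1,743,731.59
BRL 1,743,731.59 × 2.0097 = NOK 3,504,377.38
NOK 3,504,377.38 × 0.11373 = CAD 398,552.84
CAD 398,552.84 × 1.0066 = SGD 401,183.29

SGD 401,183.29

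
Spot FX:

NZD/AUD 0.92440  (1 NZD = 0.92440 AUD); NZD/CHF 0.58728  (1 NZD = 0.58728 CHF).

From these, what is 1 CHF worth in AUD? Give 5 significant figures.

1 CHF ÷ 0.58728 = 1.70277 NZD
1.70277 NZD × 0.92440 = 1.57404 AUD

CHF/AUD = 1.5740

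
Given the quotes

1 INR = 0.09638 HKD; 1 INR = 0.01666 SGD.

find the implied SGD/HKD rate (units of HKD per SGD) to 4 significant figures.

1 SGD ÷ 0.01666 = 60.024 INR
60.024 INR × 0.09638 = 5.78511 HKD

SGD/HKD = 5.785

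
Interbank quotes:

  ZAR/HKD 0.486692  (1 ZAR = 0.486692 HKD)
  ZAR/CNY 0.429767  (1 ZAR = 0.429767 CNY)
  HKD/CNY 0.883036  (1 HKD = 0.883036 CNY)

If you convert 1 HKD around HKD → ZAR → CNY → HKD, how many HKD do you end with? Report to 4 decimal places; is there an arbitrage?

Around HKD → ZAR → CNY → HKD: 1 ÷ 0.486692 × 0.429767 ÷ 0.883036 = 1.000001
Product ≈ 1 (deviation 0.000%, within rounding noise).

1.0000 (no arbitrage)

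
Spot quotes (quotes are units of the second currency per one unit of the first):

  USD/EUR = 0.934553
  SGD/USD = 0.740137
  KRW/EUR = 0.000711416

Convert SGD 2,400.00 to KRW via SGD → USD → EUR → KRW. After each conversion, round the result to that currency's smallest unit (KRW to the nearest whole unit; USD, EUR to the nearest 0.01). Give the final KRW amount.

KRW 2,333,473

SGD 2,400.00 × 0.740137 = USD 1,776.33
USD 1,776.33 × 0.934553 = EUR 1,660.07
EUR 1,660.07 ÷ 0.000711416 = KRW 2,333,473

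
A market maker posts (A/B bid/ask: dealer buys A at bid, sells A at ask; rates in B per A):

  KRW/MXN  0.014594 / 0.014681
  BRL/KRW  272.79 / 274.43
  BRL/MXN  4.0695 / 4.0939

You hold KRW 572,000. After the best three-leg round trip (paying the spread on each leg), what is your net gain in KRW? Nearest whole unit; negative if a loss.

Net profit: KRW 5,763

Best loop KRW → BRL → MXN → KRW:
KRW 572,000 ÷ 274.43 (buy BRL at ask) = BRL 2,084.32
BRL 2,084.32 × 4.0695 (sell BRL at bid) = MXN 8,482.14
MXN 8,482.14 ÷ 0.014681 (buy KRW at ask) = KRW 577,763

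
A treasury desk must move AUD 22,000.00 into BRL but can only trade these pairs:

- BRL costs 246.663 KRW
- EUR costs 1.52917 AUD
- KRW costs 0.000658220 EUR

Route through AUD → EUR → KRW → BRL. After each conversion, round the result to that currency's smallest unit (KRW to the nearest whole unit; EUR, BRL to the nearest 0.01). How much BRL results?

AUD 22,000.00 ÷ 1.52917 = EUR 14,386.89
EUR 14,386.89 ÷ 0.000658220 = KRW 21,857,267
KRW 21,857,267 ÷ 246.663 = BRL 88,611.86

BRL 88,611.86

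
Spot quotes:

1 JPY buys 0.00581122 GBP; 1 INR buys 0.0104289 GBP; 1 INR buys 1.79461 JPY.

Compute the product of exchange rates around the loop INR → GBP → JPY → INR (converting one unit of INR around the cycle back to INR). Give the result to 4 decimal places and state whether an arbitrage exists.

1.0000 (no arbitrage)

Around INR → GBP → JPY → INR: 1 × 0.0104289 ÷ 0.00581122 ÷ 1.79461 = 1.000003
Product ≈ 1 (deviation 0.000%, within rounding noise).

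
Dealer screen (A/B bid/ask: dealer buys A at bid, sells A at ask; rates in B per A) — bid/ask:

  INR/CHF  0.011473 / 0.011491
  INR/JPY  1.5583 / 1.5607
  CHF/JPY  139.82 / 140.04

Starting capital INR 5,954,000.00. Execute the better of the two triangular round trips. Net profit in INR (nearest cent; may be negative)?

Net profit: INR 165,778.33

Best loop INR → CHF → JPY → INR:
INR 5,954,000.00 × 0.011473 (sell INR at bid) = CHF 68,310.24
CHF 68,310.24 × 139.82 (sell CHF at bid) = JPY 9,551,138
JPY 9,551,138 ÷ 1.5607 (buy INR at ask) = INR 6,119,778.33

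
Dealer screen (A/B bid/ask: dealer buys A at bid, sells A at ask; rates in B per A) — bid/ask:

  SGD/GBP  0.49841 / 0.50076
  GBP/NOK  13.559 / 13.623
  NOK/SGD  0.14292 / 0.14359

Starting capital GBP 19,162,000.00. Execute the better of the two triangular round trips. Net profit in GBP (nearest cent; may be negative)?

Best loop GBP → SGD → NOK → GBP:
GBP 19,162,000.00 ÷ 0.50076 (buy SGD at ask) = SGD 38,265,835.93
SGD 38,265,835.93 ÷ 0.14359 (buy NOK at ask) = NOK 266,493,738.63
NOK 266,493,738.63 ÷ 13.623 (buy GBP at ask) = GBP 19,562,044.97

Net profit: GBP 400,044.97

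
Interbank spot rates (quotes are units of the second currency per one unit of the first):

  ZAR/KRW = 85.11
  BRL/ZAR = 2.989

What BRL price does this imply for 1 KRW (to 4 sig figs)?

KRW/BRL = 0.003931

1 KRW ÷ 85.11 = 0.0117495 ZAR
0.0117495 ZAR ÷ 2.989 = 0.00393091 BRL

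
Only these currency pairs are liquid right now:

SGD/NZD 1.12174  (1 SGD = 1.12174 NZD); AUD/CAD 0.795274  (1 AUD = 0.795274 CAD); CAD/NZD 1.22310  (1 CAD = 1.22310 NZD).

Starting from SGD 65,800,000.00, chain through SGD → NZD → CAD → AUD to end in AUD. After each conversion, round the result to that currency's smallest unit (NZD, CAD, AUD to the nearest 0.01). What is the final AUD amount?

SGD 65,800,000.00 × 1.12174 = NZD 73,810,492.00
NZD 73,810,492.00 ÷ 1.22310 = CAD 60,347,062.38
CAD 60,347,062.38 ÷ 0.795274 = AUD 75,882,101.49

AUD 75,882,101.49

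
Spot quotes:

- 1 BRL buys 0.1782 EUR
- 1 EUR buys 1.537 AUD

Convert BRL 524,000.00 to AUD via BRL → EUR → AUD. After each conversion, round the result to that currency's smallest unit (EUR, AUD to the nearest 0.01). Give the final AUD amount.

AUD 143,520.14

BRL 524,000.00 × 0.1782 = EUR 93,376.80
EUR 93,376.80 × 1.537 = AUD 143,520.14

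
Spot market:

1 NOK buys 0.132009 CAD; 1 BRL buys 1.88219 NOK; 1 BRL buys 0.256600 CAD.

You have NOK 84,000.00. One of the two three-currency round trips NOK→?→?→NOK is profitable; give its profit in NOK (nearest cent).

Profitable loop is NOK → BRL → CAD → NOK:
NOK 84,000.00 ÷ 1.88219 = BRL 44,628.86
BRL 44,628.86 × 0.256600 = CAD 11,451.77
CAD 11,451.77 ÷ 0.132009 = NOK 86,749.89
Profit = NOK 86,749.89 − NOK 84,000.00

Profit: NOK 2,749.89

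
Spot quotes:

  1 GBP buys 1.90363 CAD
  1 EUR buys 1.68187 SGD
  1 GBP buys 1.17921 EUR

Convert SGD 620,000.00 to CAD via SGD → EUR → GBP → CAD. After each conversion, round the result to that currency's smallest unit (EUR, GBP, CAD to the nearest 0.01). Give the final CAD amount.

SGD 620,000.00 ÷ 1.68187 = EUR 368,637.29
EUR 368,637.29 ÷ 1.17921 = GBP 312,613.78
GBP 312,613.78 × 1.90363 = CAD 595,100.97

CAD 595,100.97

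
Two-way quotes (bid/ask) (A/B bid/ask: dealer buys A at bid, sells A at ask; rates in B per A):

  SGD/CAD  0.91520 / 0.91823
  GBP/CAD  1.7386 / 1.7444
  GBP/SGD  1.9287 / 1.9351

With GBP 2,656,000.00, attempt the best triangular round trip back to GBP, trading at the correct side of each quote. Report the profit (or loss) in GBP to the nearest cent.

Best loop GBP → SGD → CAD → GBP:
GBP 2,656,000.00 × 1.9287 (sell GBP at bid) = SGD 5,122,627.20
SGD 5,122,627.20 × 0.91520 (sell SGD at bid) = CAD 4,688,228.41
CAD 4,688,228.41 ÷ 1.7444 (buy GBP at ask) = GBP 2,687,587.95

Net profit: GBP 31,587.95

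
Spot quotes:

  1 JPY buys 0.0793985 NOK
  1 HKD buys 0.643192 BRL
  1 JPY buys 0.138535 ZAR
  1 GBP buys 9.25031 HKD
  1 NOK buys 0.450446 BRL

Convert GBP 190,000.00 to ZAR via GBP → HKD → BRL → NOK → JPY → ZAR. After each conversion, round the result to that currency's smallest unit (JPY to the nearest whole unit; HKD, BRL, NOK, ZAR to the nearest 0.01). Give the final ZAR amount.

GBP 190,000.00 × 9.25031 = HKD 1,757,558.90
HKD 1,757,558.90 × 0.643192 = BRL 1,130,447.82
BRL 1,130,447.82 ÷ 0.450446 = NOK 2,509,618.96
NOK 2,509,618.96 ÷ 0.0793985 = JPY 31,607,889
JPY 31,607,889 × 0.138535 = ZAR 4,378,798.90

ZAR 4,378,798.90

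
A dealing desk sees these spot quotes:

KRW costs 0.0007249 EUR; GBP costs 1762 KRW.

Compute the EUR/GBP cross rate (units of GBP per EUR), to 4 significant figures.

1 EUR ÷ 0.0007249 = 1379.5 KRW
1379.5 KRW ÷ 1762 = 0.782917 GBP

EUR/GBP = 0.7829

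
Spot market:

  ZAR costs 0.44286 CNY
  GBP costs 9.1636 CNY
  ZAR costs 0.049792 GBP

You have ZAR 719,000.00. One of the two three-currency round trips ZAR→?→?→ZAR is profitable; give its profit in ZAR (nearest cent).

Profit: ZAR 21,778.09

Profitable loop is ZAR → GBP → CNY → ZAR:
ZAR 719,000.00 × 0.049792 = GBP 35,800.45
GBP 35,800.45 × 9.1636 = CNY 328,060.99
CNY 328,060.99 ÷ 0.44286 = ZAR 740,778.09
Profit = ZAR 740,778.09 − ZAR 719,000.00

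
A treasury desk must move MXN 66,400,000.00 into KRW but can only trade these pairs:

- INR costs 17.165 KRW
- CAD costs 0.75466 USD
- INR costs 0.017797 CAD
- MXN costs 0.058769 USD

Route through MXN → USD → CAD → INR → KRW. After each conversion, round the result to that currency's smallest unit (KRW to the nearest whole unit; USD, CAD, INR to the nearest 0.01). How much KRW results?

MXN 66,400,000.00 × 0.058769 = USD 3,902,261.60
USD 3,902,261.60 ÷ 0.75466 = CAD 5,170,887.02
CAD 5,170,887.02 ÷ 0.017797 = INR 290,548,239.59
INR 290,548,239.59 × 17.165 = KRW 4,987,260,533

KRW 4,987,260,533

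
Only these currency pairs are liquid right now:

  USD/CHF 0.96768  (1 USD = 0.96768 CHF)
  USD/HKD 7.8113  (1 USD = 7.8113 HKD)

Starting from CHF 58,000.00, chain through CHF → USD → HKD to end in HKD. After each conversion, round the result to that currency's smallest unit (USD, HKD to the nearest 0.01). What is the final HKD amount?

HKD 468,187.22

CHF 58,000.00 ÷ 0.96768 = USD 59,937.17
USD 59,937.17 × 7.8113 = HKD 468,187.22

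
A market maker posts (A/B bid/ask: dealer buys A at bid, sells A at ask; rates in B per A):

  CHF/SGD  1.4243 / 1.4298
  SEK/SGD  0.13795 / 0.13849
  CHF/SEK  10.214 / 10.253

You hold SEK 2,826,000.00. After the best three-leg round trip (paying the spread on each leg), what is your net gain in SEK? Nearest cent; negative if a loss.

Net profit: SEK 8,681.43

Best loop SEK → CHF → SGD → SEK:
SEK 2,826,000.00 ÷ 10.253 (buy CHF at ask) = CHF 275,626.65
CHF 275,626.65 × 1.4243 (sell CHF at bid) = SGD 392,575.03
SGD 392,575.03 ÷ 0.13849 (buy SEK at ask) = SEK 2,834,681.43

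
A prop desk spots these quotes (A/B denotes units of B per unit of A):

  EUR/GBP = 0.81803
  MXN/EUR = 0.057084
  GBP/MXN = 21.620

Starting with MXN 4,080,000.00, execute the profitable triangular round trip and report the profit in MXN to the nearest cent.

Profitable loop is MXN → EUR → GBP → MXN:
MXN 4,080,000.00 × 0.057084 = EUR 232,902.72
EUR 232,902.72 × 0.81803 = GBP 190,521.41
GBP 190,521.41 × 21.620 = MXN 4,119,072.93
Profit = MXN 4,119,072.93 − MXN 4,080,000.00

Profit: MXN 39,072.93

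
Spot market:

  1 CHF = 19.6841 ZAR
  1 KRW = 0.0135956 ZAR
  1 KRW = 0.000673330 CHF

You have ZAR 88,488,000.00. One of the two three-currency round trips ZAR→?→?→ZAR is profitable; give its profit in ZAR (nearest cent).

Profitable loop is ZAR → CHF → KRW → ZAR:
ZAR 88,488,000.00 ÷ 19.6841 = CHF 4,495,404.92
CHF 4,495,404.92 ÷ 0.000673330 = KRW 6,676,376,993
KRW 6,676,376,993 × 0.0135956 = ZAR 90,769,351.05
Profit = ZAR 90,769,351.05 − ZAR 88,488,000.00

Profit: ZAR 2,281,351.05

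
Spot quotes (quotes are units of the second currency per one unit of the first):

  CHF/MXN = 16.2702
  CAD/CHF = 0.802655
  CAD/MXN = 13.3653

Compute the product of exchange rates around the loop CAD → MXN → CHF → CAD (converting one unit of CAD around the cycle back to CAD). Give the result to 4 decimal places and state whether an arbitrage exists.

1.0234 (arbitrage exists)

Around CAD → MXN → CHF → CAD: 1 × 13.3653 ÷ 16.2702 ÷ 0.802655 = 1.023427
Product > 1; profitable direction is CAD → MXN → CHF → CAD.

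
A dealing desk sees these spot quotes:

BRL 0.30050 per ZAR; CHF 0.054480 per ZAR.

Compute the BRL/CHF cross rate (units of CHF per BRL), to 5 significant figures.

1 BRL ÷ 0.30050 = 3.32779 ZAR
3.32779 ZAR × 0.054480 = 0.181298 CHF

BRL/CHF = 0.18130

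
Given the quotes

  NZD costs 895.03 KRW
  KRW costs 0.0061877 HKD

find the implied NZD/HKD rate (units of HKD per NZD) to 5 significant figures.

1 NZD × 895.03 = 895.03 KRW
895.03 KRW × 0.0061877 = 5.53818 HKD

NZD/HKD = 5.5382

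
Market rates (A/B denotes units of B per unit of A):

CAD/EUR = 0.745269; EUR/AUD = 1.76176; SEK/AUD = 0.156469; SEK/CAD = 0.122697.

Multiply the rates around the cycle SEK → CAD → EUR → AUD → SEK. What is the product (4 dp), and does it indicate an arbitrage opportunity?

1.0296 (arbitrage exists)

Around SEK → CAD → EUR → AUD → SEK: 1 × 0.122697 × 0.745269 × 1.76176 ÷ 0.156469 = 1.029593
Product > 1; profitable direction is SEK → CAD → EUR → AUD → SEK.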